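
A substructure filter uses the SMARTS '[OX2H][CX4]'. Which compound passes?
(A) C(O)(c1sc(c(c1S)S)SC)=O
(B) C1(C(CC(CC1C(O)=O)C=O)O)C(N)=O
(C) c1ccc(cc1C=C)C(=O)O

B

[OX2H][CX4] describes a hydroxyl oxygen bound to an sp3 (X4) carbon (an aliphatic alcohol).
(A) has a carboxylic acid group (-C(=O)OH) but the -OH is on a CX3 carbonyl carbon, not a CX4 carbon.
(B) contains a hydroxyl group (-OH), which satisfies every atom and bond constraint.
(C) has a carboxylic acid group (-C(=O)OH) but the -OH is on a CX3 carbonyl carbon, not a CX4 carbon.
So the answer is (B).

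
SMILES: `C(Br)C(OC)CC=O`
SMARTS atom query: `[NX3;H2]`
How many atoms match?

Check the 8 heavy atoms by environment: 2× C (H2, X4) → no; 1× C (H1, X4) → no; 1× O (H0, X2) → no; 1× C (H3, X4) → no; 1× C (H1, X3) → no; 1× O (H0, X1) → no; 1× Br (H0, X1) → no.
No environment satisfies the query, so 0 matching atoms.

0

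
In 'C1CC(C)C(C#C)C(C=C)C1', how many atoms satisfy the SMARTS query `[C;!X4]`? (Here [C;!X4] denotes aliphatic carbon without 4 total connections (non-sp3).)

Check the 11 heavy atoms by environment: 7× C (X4) → no; 2× C (X2) → match; 2× C (X3) → match.
Summing the matching environments: 2 + 2 = 4 matching atoms.

4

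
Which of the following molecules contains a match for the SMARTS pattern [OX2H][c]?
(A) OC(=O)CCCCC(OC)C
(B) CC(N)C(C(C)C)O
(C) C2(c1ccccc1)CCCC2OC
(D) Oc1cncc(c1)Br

[OX2H][c] describes a hydroxyl oxygen attached to an aromatic carbon (a phenol).
(A) has a methoxy ether (-OCH3) but the oxygen has H0, not H1.
(B) has a hydroxyl group (-OH) but the -OH is on an aliphatic carbon, not an aromatic c.
(C) has a methoxy ether (-OCH3) but the oxygen has H0, not H1.
(D) contains a hydroxyl group (-OH), which satisfies every atom and bond constraint.
So the answer is (D).

D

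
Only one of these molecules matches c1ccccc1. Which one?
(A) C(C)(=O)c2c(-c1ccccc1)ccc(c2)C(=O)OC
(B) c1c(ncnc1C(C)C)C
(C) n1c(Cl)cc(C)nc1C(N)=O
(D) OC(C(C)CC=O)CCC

A

c1ccccc1 describes six aromatic carbons in a ring (a benzene ring).
(A) contains a phenyl ring, which satisfies every atom and bond constraint.
(B) has a methyl group (-CH3) but no six-membered all-carbon aromatic ring is present.
(C) has a methyl group (-CH3) but no six-membered all-carbon aromatic ring is present.
(D) has a methyl group (-CH3) but no six-membered all-carbon aromatic ring is present.
So the answer is (A).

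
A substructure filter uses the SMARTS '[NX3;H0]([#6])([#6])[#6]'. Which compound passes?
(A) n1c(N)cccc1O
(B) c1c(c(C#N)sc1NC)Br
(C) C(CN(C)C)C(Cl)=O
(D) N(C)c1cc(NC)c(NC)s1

C

[NX3;H0]([#6])([#6])[#6] describes a trivalent nitrogen with no H, bonded to three carbons (a tertiary amine).
(A) has a primary amino group (-NH2) but the nitrogen has H2, not H0 with three carbons.
(B) has an N-methylamino group (-NHCH3) but the nitrogen still has one H (H1), not H0.
(C) contains a dimethylamino group (-N(CH3)2), which satisfies every atom and bond constraint.
(D) has an N-methylamino group (-NHCH3) but the nitrogen still has one H (H1), not H0.
So the answer is (C).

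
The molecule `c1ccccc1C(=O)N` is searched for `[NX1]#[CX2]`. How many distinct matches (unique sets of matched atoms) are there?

[NX1]#[CX2] is the SMARTS for a nitrile: a nitrogen triple-bonded to a two-connected carbon.
The molecule has a primary amide (-C(=O)NH2), but the nitrogen is NX3, not NX1; nothing else fits, so there are 0 matches.

0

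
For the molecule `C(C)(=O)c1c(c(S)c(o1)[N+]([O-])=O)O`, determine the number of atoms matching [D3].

The query [D3] means: atom with exactly three heavy-atom neighbours.
Check the 13 heavy atoms by environment: 1× o (aromatic, D2) → no; 4× c (aromatic, D3) → match; 1× N (charge +1, D3) → match; 1× O (charge -1, D1) → no; 3× O (D1) → no; 1× C (D3) → match; 1× C (D1) → no; 1× S (D1) → no.
Summing the matching environments: 4 + 1 + 1 = 6 matching atoms.

6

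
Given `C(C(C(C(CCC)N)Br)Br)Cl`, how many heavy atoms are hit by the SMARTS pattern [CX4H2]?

3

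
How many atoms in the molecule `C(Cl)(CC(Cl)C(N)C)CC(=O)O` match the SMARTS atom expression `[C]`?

7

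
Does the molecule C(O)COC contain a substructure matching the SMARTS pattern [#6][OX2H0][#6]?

Yes

The pattern [#6][OX2H0][#6] describes an aliphatic oxygen bridging two carbons with no H on the oxygen — an ether.
The molecule carries a methoxy ether (-OCH3), whose atoms satisfy every constraint of the query, so the pattern matches.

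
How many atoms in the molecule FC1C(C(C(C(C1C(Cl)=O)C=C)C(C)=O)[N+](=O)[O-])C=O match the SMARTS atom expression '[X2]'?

The query [X2] means: any atom with exactly two total connections (bonds + H).
Check the 20 heavy atoms by environment: 7× C (X4) → no; 5× C (X3) → no; 4× O (X1) → no; 1× N (charge +1, X3) → no; 1× O (charge -1, X1) → no; 1× Cl (X1) → no; 1× F (X1) → no.
No environment satisfies the query, so 0 matching atoms.

0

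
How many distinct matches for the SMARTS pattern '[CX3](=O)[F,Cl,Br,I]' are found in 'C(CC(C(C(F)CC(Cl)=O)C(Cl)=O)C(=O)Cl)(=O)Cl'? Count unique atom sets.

4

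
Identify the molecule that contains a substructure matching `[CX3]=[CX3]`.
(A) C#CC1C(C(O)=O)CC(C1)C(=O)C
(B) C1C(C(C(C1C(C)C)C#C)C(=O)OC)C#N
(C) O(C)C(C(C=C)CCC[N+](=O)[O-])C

C

[CX3]=[CX3] describes a non-aromatic C=C double bond between two sp2 carbons (an alkene).
(A) has an ethynyl group (-C#CH) but the C-C bond is a triple bond, not a double bond.
(B) has an ethynyl group (-C#CH) but the C-C bond is a triple bond, not a double bond.
(C) contains a vinyl group (-CH=CH2), which satisfies every atom and bond constraint.
So the answer is (C).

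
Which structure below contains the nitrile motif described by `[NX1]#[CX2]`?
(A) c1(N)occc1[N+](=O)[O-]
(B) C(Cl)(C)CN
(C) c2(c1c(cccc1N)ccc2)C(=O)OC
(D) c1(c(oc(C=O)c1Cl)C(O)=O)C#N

D

[NX1]#[CX2] describes a nitrogen triple-bonded to a two-connected carbon (a nitrile).
(A) has a nitro group (-[N+](=O)[O-]) but there is no C#N triple bond.
(B) has a primary amino group (-NH2) but the nitrogen is NX3 (three connections), not NX1 triple-bonded.
(C) has a primary amino group (-NH2) but the nitrogen is NX3 (three connections), not NX1 triple-bonded.
(D) contains a nitrile (-C#N), which satisfies every atom and bond constraint.
So the answer is (D).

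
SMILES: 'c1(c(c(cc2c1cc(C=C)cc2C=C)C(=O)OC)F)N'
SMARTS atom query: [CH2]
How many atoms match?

The query [CH2] means: aliphatic carbon with exactly two hydrogens.
Check the 20 heavy atoms by environment: 7× c (aromatic, H0) → no; 3× c (aromatic, H1) → no; 2× C (H1) → no; 2× C (H2) → match; 1× C (H0) → no; 2× O (H0) → no; 1× C (H3) → no; 1× N (H2) → no; 1× F (H0) → no.
That gives 2 matching atoms.

2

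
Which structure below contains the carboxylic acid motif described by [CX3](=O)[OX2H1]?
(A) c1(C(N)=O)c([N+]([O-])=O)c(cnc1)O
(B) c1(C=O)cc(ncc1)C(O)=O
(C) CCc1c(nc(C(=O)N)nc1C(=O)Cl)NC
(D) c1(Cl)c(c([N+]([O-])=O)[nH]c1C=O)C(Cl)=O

B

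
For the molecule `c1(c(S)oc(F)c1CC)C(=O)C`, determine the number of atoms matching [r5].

5

Check the 12 heavy atoms by environment: 1× o (aromatic, in 5-ring) → match; 4× c (aromatic, in 5-ring) → match; 4× C (acyclic) → no; 1× O (acyclic) → no; 1× S (acyclic) → no; 1× F (acyclic) → no.
Summing the matching environments: 1 + 4 = 5 matching atoms.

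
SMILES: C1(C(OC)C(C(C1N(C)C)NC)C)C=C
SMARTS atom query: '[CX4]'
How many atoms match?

10

Check the 15 heavy atoms by environment: 10× C (X4) → match; 2× N (X3) → no; 2× C (X3) → no; 1× O (X2) → no.
That gives 10 matching atoms.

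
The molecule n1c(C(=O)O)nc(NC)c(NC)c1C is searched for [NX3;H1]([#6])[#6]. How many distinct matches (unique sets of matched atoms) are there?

[NX3;H1]([#6])[#6] is the SMARTS for a secondary amine: a trivalent nitrogen with one H, bonded to two carbons.
The molecule carries 2 separate instances of an N-methylamino group (-NHCH3) meeting every constraint; each maps to a distinct set of atoms, giving 2 matches.

2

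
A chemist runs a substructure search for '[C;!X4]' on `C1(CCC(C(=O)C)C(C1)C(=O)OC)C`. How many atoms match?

2

The query [C;!X4] means: aliphatic carbon that does not have four total connections.
Check the 14 heavy atoms by environment: 9× C (X4) → no; 2× C (X3) → match; 2× O (X1) → no; 1× O (X2) → no.
That gives 2 matching atoms.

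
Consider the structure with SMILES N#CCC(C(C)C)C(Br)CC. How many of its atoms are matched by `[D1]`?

The query [D1] means: atom with exactly one heavy-atom neighbour (degree 1).
Check the 11 heavy atoms by environment: 3× C (D2) → no; 3× C (D3) → no; 3× C (D1) → match; 1× N (D1) → match; 1× Br (D1) → match.
Summing the matching environments: 3 + 1 + 1 = 5 matching atoms.

5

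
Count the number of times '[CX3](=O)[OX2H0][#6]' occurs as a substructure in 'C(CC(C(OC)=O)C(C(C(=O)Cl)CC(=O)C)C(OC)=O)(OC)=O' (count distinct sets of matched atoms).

3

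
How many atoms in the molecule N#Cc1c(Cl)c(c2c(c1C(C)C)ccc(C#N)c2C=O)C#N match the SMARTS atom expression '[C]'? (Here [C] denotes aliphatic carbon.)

7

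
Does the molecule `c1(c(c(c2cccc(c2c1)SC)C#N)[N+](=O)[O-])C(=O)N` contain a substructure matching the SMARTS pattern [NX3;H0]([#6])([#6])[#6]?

The pattern [NX3;H0]([#6])([#6])[#6] describes a trivalent nitrogen with no H, bonded to three carbons — a tertiary amine.
The closest candidate here is a primary amide (-C(=O)NH2), but the amide nitrogen has H2 and only one carbon neighbour. No other fragment satisfies the full query, so there is no match.

No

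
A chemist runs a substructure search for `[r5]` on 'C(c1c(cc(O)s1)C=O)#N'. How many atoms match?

The query [r5] means: r5 matches atoms in a five-membered ring.
Check the 10 heavy atoms by environment: 1× s (aromatic, in 5-ring) → match; 4× c (aromatic, in 5-ring) → match; 2× C (acyclic) → no; 2× O (acyclic) → no; 1× N (acyclic) → no.
Summing the matching environments: 1 + 4 = 5 matching atoms.

5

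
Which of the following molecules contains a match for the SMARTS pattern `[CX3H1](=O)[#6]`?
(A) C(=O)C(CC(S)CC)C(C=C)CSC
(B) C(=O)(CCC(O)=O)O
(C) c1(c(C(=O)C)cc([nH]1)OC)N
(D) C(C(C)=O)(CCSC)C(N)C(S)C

A

[CX3H1](=O)[#6] describes an sp2 carbon with one H, double-bonded to O and single-bonded to carbon (an aldehyde).
(A) contains an aldehyde (-CHO), which satisfies every atom and bond constraint.
(B) has a carboxylic acid group (-C(=O)OH) but the carbonyl carbon has H0 and is bonded to O, not H1.
(C) has an acetyl/ketone group (-C(=O)CH3) but the carbonyl carbon has H0 (two carbon neighbours), not H1.
(D) has an acetyl/ketone group (-C(=O)CH3) but the carbonyl carbon has H0 (two carbon neighbours), not H1.
So the answer is (A).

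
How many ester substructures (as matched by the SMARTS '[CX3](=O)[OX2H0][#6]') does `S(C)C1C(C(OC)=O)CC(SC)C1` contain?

1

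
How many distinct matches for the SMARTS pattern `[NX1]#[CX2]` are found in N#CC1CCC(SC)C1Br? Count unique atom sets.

1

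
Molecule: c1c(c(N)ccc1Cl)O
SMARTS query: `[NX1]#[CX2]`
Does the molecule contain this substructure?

No

The pattern [NX1]#[CX2] describes a nitrogen triple-bonded to a two-connected carbon — a nitrile.
The closest candidate here is a primary amino group (-NH2), but the nitrogen is NX3 (three connections), not NX1 triple-bonded. No other fragment satisfies the full query, so there is no match.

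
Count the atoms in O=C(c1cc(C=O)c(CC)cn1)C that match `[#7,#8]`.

The query [#7,#8] means: nitrogen or oxygen (comma = OR).
Check the 13 heavy atoms by environment: 1× n (aromatic) → match; 5× c (aromatic) → no; 5× C → no; 2× O → match.
Summing the matching environments: 1 + 2 = 3 matching atoms.

3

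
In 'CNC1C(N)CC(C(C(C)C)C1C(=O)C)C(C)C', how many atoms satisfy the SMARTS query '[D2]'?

2

Check the 18 heavy atoms by environment: 8× C (D3) → no; 1× C (D2) → match; 6× C (D1) → no; 1× N (D1) → no; 1× O (D1) → no; 1× N (D2) → match.
Summing the matching environments: 1 + 1 = 2 matching atoms.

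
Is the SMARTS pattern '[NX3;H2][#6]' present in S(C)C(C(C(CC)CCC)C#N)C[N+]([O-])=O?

The pattern [NX3;H2][#6] describes a trivalent nitrogen with two H attached to carbon — a primary amine.
The closest candidate here is a nitrile (-C#N), but the nitrogen is NX1 (triple-bonded), not NX3 with two H. No other fragment satisfies the full query, so there is no match.

No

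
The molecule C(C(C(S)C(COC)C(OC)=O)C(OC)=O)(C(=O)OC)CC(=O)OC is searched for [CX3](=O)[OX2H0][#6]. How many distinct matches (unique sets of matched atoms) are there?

4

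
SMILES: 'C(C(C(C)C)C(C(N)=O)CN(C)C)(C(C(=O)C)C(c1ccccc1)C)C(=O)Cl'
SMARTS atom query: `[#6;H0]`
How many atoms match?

4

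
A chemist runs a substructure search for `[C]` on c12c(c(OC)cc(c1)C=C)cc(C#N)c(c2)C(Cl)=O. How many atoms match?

Check the 19 heavy atoms by environment: 10× c (aromatic) → no; 5× C → match; 1× N → no; 2× O → no; 1× Cl → no.
That gives 5 matching atoms.

5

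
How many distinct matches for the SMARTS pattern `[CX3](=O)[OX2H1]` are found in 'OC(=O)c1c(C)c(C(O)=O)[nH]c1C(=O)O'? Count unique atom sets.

3

[CX3](=O)[OX2H1] is the SMARTS for a carboxylic acid: an sp2 carbon double-bonded to O and single-bonded to an -OH oxygen.
The molecule carries 3 separate instances of a carboxylic acid group (-C(=O)OH) meeting every constraint; each maps to a distinct set of atoms, giving 3 matches.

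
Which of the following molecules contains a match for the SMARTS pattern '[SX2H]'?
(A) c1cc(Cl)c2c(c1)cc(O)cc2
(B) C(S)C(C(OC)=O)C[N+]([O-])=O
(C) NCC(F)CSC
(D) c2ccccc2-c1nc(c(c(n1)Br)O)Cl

B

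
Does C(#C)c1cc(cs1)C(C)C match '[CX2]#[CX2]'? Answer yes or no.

Yes

The pattern [CX2]#[CX2] describes a carbon-carbon triple bond — an alkyne.
The molecule carries an ethynyl group (-C#CH), whose atoms satisfy every constraint of the query, so the pattern matches.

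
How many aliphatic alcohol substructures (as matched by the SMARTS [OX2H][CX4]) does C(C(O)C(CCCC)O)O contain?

[OX2H][CX4] is the SMARTS for an aliphatic alcohol: a hydroxyl oxygen bound to an sp3 (X4) carbon.
The molecule carries 3 separate instances of a hydroxyl group (-OH) meeting every constraint; each maps to a distinct set of atoms, giving 3 matches.

3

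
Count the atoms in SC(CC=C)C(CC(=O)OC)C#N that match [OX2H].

0

The query [OX2H] means: aliphatic oxygen with two connections, one of which is H — an -OH oxygen.
Check the 13 heavy atoms by environment: 2× C (H2, X4) → no; 2× C (H1, X4) → no; 1× C (H0, X3) → no; 1× O (H0, X1) → no; 1× O (H0, X2) → no; 1× C (H3, X4) → no; 1× C (H0, X2) → no; 1× N (H0, X1) → no; 1× C (H1, X3) → no; 1× C (H2, X3) → no; 1× S (H1, X2) → no.
No environment satisfies the query, so 0 matching atoms.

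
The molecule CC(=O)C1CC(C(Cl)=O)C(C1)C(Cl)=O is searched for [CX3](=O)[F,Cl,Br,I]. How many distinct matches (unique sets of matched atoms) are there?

[CX3](=O)[F,Cl,Br,I] is the SMARTS for an acyl halide: a carbonyl carbon bonded to a halogen.
The molecule carries 2 separate instances of an acyl chloride (-C(=O)Cl) meeting every constraint; each maps to a distinct set of atoms, giving 2 matches.

2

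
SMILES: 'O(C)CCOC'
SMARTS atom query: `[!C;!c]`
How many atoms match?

2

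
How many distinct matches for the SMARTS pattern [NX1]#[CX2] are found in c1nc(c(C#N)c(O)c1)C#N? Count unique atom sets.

2

[NX1]#[CX2] is the SMARTS for a nitrile: a nitrogen triple-bonded to a two-connected carbon.
The molecule carries 2 separate instances of a nitrile (-C#N) meeting every constraint; each maps to a distinct set of atoms, giving 2 matches.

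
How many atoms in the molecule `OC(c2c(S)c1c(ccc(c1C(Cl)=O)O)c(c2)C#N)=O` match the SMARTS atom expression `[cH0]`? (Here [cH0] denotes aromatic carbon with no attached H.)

7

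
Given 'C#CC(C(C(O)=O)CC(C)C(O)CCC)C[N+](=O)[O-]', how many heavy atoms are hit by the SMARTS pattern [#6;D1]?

3

Check the 19 heavy atoms by environment: 5× C (D2) → no; 5× C (D3) → no; 3× C (D1) → match; 4× O (D1) → no; 1× N (charge +1, D3) → no; 1× O (charge -1, D1) → no.
That gives 3 matching atoms.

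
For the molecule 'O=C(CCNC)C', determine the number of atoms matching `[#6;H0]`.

1

The query [#6;H0] means: any carbon with no attached hydrogen.
Check the 7 heavy atoms by environment: 2× C (H2) → no; 1× C (H0) → match; 1× O (H0) → no; 2× C (H3) → no; 1× N (H1) → no.
That gives 1 matching atom.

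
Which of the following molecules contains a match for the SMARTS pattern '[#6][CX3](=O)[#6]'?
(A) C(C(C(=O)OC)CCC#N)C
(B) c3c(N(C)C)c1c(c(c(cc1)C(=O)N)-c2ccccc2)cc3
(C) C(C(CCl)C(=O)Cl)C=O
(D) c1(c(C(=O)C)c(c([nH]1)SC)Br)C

D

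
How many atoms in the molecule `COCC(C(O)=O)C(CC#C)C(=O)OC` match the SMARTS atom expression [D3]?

4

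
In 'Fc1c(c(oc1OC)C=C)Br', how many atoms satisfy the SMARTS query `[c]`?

4

The query [c] means: lowercase c matches aromatic carbon only.
Check the 11 heavy atoms by environment: 1× o (aromatic) → no; 4× c (aromatic) → match; 3× C → no; 1× O → no; 1× Br → no; 1× F → no.
That gives 4 matching atoms.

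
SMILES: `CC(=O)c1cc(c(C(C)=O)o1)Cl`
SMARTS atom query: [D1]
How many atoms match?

Check the 12 heavy atoms by environment: 1× o (aromatic, D2) → no; 3× c (aromatic, D3) → no; 1× c (aromatic, D2) → no; 2× C (D3) → no; 2× O (D1) → match; 2× C (D1) → match; 1× Cl (D1) → match.
Summing the matching environments: 2 + 2 + 1 = 5 matching atoms.

5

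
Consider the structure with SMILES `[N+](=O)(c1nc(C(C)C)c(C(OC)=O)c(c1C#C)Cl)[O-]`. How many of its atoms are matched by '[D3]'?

8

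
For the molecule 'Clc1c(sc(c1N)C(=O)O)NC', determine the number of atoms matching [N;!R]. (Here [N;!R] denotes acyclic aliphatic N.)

Check the 12 heavy atoms by environment: 1× s (aromatic, in 5-ring) → no; 4× c (aromatic, in 5-ring) → no; 2× N (acyclic) → match; 1× Cl (acyclic) → no; 2× C (acyclic) → no; 2× O (acyclic) → no.
That gives 2 matching atoms.

2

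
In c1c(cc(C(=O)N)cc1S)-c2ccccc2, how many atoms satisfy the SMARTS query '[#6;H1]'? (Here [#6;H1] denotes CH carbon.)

8

The query [#6;H1] means: any carbon bearing exactly one hydrogen.
Check the 16 heavy atoms by environment: 4× c (aromatic, H0) → no; 8× c (aromatic, H1) → match; 1× S (H1) → no; 1× C (H0) → no; 1× O (H0) → no; 1× N (H2) → no.
That gives 8 matching atoms.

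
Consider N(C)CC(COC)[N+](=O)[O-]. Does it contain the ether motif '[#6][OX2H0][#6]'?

Yes

The pattern [#6][OX2H0][#6] describes an aliphatic oxygen bridging two carbons with no H on the oxygen — an ether.
The molecule carries a methoxy ether (-OCH3), whose atoms satisfy every constraint of the query, so the pattern matches.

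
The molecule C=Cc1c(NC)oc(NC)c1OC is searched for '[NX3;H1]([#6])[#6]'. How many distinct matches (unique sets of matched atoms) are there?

2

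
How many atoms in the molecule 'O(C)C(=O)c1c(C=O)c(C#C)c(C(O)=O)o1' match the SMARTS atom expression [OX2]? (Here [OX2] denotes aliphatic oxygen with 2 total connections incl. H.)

2

Check the 16 heavy atoms by environment: 1× o (aromatic, X2) → no; 4× c (aromatic, X3) → no; 3× C (X3) → no; 3× O (X1) → no; 2× O (X2) → match; 1× C (X4) → no; 2× C (X2) → no.
That gives 2 matching atoms.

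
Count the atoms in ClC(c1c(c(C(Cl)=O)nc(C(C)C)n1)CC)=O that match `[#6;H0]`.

The query [#6;H0] means: any carbon with no attached hydrogen.
Check the 17 heavy atoms by environment: 2× n (aromatic, H0) → no; 4× c (aromatic, H0) → match; 2× C (H0) → match; 2× O (H0) → no; 2× Cl (H0) → no; 1× C (H1) → no; 3× C (H3) → no; 1× C (H2) → no.
Summing the matching environments: 4 + 2 = 6 matching atoms.

6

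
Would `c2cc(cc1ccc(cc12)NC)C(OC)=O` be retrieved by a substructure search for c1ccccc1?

Yes

The pattern c1ccccc1 describes six aromatic carbons in a ring — a benzene ring.
The required atom environment is present in the molecule, so the pattern matches.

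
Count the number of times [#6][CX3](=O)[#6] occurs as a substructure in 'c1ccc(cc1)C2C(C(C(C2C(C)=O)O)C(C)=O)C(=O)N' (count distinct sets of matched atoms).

2

[#6][CX3](=O)[#6] is the SMARTS for a ketone: a carbonyl carbon (no H) flanked by two carbons.
The molecule carries 2 separate instances of an acetyl/ketone group (-C(=O)CH3) meeting every constraint; each maps to a distinct set of atoms, giving 2 matches.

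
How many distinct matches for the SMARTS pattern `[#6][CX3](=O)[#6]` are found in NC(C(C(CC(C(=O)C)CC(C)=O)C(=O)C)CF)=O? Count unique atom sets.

3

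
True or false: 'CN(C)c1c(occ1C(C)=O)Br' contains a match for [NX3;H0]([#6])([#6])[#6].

True

The pattern [NX3;H0]([#6])([#6])[#6] describes a trivalent nitrogen with no H, bonded to three carbons — a tertiary amine.
The molecule carries a dimethylamino group (-N(CH3)2), whose atoms satisfy every constraint of the query, so the pattern matches.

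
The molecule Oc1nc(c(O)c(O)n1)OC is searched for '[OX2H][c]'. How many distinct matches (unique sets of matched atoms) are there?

3

[OX2H][c] is the SMARTS for a phenol: a hydroxyl oxygen attached to an aromatic carbon.
The molecule carries 3 separate instances of a hydroxyl group (-OH) meeting every constraint; each maps to a distinct set of atoms, giving 3 matches.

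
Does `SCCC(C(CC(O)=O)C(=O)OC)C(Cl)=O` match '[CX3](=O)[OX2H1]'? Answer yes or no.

Yes

The pattern [CX3](=O)[OX2H1] describes an sp2 carbon double-bonded to O and single-bonded to an -OH oxygen — a carboxylic acid.
The molecule carries a carboxylic acid group (-C(=O)OH), whose atoms satisfy every constraint of the query, so the pattern matches.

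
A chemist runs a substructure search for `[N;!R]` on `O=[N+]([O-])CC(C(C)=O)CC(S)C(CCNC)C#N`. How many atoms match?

3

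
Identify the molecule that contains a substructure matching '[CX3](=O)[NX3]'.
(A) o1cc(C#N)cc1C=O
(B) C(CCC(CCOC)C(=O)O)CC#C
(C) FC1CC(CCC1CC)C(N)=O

C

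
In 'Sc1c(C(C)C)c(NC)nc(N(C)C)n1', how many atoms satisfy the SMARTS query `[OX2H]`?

Check the 15 heavy atoms by environment: 2× n (aromatic, H0, X2) → no; 4× c (aromatic, H0, X3) → no; 1× N (H0, X3) → no; 5× C (H3, X4) → no; 1× N (H1, X3) → no; 1× C (H1, X4) → no; 1× S (H1, X2) → no.
No environment satisfies the query, so 0 matching atoms.

0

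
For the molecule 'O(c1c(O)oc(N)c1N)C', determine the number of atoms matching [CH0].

0

Check the 10 heavy atoms by environment: 1× o (aromatic, H0) → no; 4× c (aromatic, H0) → no; 2× N (H2) → no; 1× O (H0) → no; 1× C (H3) → no; 1× O (H1) → no.
No environment satisfies the query, so 0 matching atoms.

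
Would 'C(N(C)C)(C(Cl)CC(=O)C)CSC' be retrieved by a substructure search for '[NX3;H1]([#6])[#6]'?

The pattern [NX3;H1]([#6])[#6] describes a trivalent nitrogen with one H, bonded to two carbons — a secondary amine.
The closest candidate here is a dimethylamino group (-N(CH3)2), but the nitrogen has H0, not H1. No other fragment satisfies the full query, so there is no match.

No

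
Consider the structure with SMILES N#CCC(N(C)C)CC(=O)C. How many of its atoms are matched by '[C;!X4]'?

The query [C;!X4] means: aliphatic carbon that does not have four total connections.
Check the 11 heavy atoms by environment: 6× C (X4) → no; 1× C (X2) → match; 1× N (X1) → no; 1× C (X3) → match; 1× O (X1) → no; 1× N (X3) → no.
Summing the matching environments: 1 + 1 = 2 matching atoms.

2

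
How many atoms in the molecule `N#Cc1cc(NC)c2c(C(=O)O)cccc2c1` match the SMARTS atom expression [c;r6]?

The query [c;r6] means: aromatic carbon that belongs to a six-membered ring.
Check the 17 heavy atoms by environment: 10× c (aromatic, in 6-ring) → match; 3× C (acyclic) → no; 2× O (acyclic) → no; 2× N (acyclic) → no.
That gives 10 matching atoms.

10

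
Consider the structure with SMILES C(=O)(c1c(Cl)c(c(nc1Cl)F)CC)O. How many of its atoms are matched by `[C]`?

3

The query [C] means: uppercase C matches aliphatic (non-aromatic) carbon only.
Check the 14 heavy atoms by environment: 1× n (aromatic) → no; 5× c (aromatic) → no; 1× F → no; 3× C → match; 2× O → no; 2× Cl → no.
That gives 3 matching atoms.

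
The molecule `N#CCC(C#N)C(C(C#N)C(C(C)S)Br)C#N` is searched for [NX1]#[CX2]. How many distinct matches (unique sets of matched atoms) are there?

4

[NX1]#[CX2] is the SMARTS for a nitrile: a nitrogen triple-bonded to a two-connected carbon.
The molecule carries 4 separate instances of a nitrile (-C#N) meeting every constraint; each maps to a distinct set of atoms, giving 4 matches.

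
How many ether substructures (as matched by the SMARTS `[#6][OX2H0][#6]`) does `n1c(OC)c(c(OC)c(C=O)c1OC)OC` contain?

[#6][OX2H0][#6] is the SMARTS for an ether: an aliphatic oxygen bridging two carbons with no H on the oxygen.
The molecule carries 4 separate instances of a methoxy ether (-OCH3) meeting every constraint; each maps to a distinct set of atoms, giving 4 matches.

4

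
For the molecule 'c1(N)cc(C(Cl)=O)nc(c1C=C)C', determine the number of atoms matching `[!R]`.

7

Check the 13 heavy atoms by environment: 1× n (aromatic, in 6-ring) → no; 5× c (aromatic, in 6-ring) → no; 1× N (acyclic) → match; 4× C (acyclic) → match; 1× O (acyclic) → match; 1× Cl (acyclic) → match.
Summing the matching environments: 1 + 4 + 1 + 1 = 7 matching atoms.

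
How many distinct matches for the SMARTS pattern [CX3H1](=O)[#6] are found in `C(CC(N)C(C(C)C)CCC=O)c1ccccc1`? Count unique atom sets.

1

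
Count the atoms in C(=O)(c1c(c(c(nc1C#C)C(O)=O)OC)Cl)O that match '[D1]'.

Check the 17 heavy atoms by environment: 1× n (aromatic, D2) → no; 5× c (aromatic, D3) → no; 2× C (D3) → no; 4× O (D1) → match; 1× O (D2) → no; 2× C (D1) → match; 1× C (D2) → no; 1× Cl (D1) → match.
Summing the matching environments: 4 + 2 + 1 = 7 matching atoms.

7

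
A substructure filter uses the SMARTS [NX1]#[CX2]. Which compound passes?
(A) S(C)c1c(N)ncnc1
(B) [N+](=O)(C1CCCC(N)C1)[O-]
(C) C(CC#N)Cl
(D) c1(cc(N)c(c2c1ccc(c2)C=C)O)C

C

[NX1]#[CX2] describes a nitrogen triple-bonded to a two-connected carbon (a nitrile).
(A) has a primary amino group (-NH2) but the nitrogen is NX3 (three connections), not NX1 triple-bonded.
(B) has a primary amino group (-NH2) but the nitrogen is NX3 (three connections), not NX1 triple-bonded.
(C) contains a nitrile (-C#N), which satisfies every atom and bond constraint.
(D) has a primary amino group (-NH2) but the nitrogen is NX3 (three connections), not NX1 triple-bonded.
So the answer is (C).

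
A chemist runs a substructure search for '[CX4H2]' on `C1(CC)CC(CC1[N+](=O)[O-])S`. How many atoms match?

The query [CX4H2] means: sp3 carbon (X4) with exactly two hydrogens.
Check the 11 heavy atoms by environment: 3× C (H1, X4) → no; 3× C (H2, X4) → match; 1× S (H1, X2) → no; 1× N (charge +1, H0, X3) → no; 1× O (charge -1, H0, X1) → no; 1× O (H0, X1) → no; 1× C (H3, X4) → no.
That gives 3 matching atoms.

3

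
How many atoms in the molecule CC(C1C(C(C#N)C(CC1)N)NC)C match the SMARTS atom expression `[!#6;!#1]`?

3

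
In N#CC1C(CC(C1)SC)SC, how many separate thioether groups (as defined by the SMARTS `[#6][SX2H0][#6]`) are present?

[#6][SX2H0][#6] is the SMARTS for a thioether: an aliphatic sulfur bridging two carbons with no H on the sulfur.
The molecule carries 2 separate instances of a methylthio ether (-SCH3) meeting every constraint; each maps to a distinct set of atoms, giving 2 matches.

2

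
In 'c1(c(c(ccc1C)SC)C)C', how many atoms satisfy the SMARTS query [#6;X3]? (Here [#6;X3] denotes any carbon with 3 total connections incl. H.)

The query [#6;X3] means: any carbon (aromatic or not) with three total connections.
Check the 11 heavy atoms by environment: 6× c (aromatic, X3) → match; 4× C (X4) → no; 1× S (X2) → no.
That gives 6 matching atoms.

6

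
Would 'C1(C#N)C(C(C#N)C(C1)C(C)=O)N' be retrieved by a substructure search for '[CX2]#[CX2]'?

The pattern [CX2]#[CX2] describes a carbon-carbon triple bond — an alkyne.
The closest candidate here is a nitrile (-C#N), but the triple bond is C#N, not C#C. No other fragment satisfies the full query, so there is no match.

No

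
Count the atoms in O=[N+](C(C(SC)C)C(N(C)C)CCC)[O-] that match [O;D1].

The query [O;D1] means: aliphatic oxygen bonded to exactly one heavy atom.
Check the 15 heavy atoms by environment: 5× C (D1) → no; 2× C (D2) → no; 3× C (D3) → no; 1× N (D3) → no; 1× S (D2) → no; 1× N (charge +1, D3) → no; 1× O (charge -1, D1) → match; 1× O (D1) → match.
Summing the matching environments: 1 + 1 = 2 matching atoms.

2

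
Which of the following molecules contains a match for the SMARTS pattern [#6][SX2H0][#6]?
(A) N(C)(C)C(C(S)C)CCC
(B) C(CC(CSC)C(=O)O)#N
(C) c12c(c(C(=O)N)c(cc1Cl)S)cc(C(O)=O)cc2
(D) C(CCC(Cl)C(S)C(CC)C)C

B

[#6][SX2H0][#6] describes an aliphatic sulfur bridging two carbons with no H on the sulfur (a thioether).
(A) has a thiol (-SH) but the sulfur has H1, not H0 bridging two carbons.
(B) contains a methylthio ether (-SCH3), which satisfies every atom and bond constraint.
(C) has a thiol (-SH) but the sulfur has H1, not H0 bridging two carbons.
(D) has a thiol (-SH) but the sulfur has H1, not H0 bridging two carbons.
So the answer is (B).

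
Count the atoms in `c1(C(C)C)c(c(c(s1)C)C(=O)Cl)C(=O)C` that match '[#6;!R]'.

7

The query [#6;!R] means: carbon not in any ring.
Check the 15 heavy atoms by environment: 1× s (aromatic, in 5-ring) → no; 4× c (aromatic, in 5-ring) → no; 7× C (acyclic) → match; 2× O (acyclic) → no; 1× Cl (acyclic) → no.
That gives 7 matching atoms.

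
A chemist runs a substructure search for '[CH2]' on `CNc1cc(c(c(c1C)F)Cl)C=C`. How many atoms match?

1

The query [CH2] means: aliphatic carbon with exactly two hydrogens.
Check the 13 heavy atoms by environment: 5× c (aromatic, H0) → no; 1× c (aromatic, H1) → no; 1× C (H1) → no; 1× C (H2) → match; 2× C (H3) → no; 1× Cl (H0) → no; 1× N (H1) → no; 1× F (H0) → no.
That gives 1 matching atom.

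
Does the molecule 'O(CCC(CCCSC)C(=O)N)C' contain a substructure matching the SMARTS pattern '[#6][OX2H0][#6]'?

The pattern [#6][OX2H0][#6] describes an aliphatic oxygen bridging two carbons with no H on the oxygen — an ether.
The molecule carries a methoxy ether (-OCH3), whose atoms satisfy every constraint of the query, so the pattern matches.

Yes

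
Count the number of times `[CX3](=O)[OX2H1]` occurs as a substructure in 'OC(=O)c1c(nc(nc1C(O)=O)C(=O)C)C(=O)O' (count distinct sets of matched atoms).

3

[CX3](=O)[OX2H1] is the SMARTS for a carboxylic acid: an sp2 carbon double-bonded to O and single-bonded to an -OH oxygen.
The molecule carries 3 separate instances of a carboxylic acid group (-C(=O)OH) meeting every constraint; each maps to a distinct set of atoms, giving 3 matches.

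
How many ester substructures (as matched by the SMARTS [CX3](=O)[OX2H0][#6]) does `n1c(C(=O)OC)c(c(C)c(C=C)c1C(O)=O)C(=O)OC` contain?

2

[CX3](=O)[OX2H0][#6] is the SMARTS for an ester: a carbonyl carbon bonded to an oxygen that is itself bonded to carbon (no H on that O).
The molecule carries 2 separate instances of a methyl-ester group (-C(=O)OCH3) meeting every constraint; each maps to a distinct set of atoms, giving 2 matches.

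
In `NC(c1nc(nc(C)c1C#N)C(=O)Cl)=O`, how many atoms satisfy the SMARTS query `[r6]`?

6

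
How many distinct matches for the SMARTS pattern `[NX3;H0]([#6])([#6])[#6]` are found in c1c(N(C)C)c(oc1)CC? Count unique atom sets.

1

[NX3;H0]([#6])([#6])[#6] is the SMARTS for a tertiary amine: a trivalent nitrogen with no H, bonded to three carbons.
Exactly one fragment in the molecule meets all constraints, giving 1 match.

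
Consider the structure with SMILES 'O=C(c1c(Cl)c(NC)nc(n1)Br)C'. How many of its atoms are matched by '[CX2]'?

0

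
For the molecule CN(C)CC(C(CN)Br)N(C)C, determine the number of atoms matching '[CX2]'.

0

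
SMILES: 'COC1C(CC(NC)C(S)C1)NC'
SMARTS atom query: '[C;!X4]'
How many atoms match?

The query [C;!X4] means: aliphatic carbon that does not have four total connections.
Check the 13 heavy atoms by environment: 9× C (X4) → no; 2× N (X3) → no; 1× O (X2) → no; 1× S (X2) → no.
No environment satisfies the query, so 0 matching atoms.

0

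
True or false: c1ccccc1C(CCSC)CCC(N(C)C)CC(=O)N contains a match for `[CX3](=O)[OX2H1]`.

The pattern [CX3](=O)[OX2H1] describes an sp2 carbon double-bonded to O and single-bonded to an -OH oxygen — a carboxylic acid.
The closest candidate here is a primary amide (-C(=O)NH2), but the carbonyl is bonded to N, not to an -OH oxygen. No other fragment satisfies the full query, so there is no match.

False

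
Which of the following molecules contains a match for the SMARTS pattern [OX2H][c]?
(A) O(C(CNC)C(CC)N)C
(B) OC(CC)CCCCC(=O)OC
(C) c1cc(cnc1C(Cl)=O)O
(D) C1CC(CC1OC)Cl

C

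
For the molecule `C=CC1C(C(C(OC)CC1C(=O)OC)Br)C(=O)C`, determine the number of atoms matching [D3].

The query [D3] means: atom with exactly three heavy-atom neighbours.
Check the 18 heavy atoms by environment: 7× C (D3) → match; 2× C (D2) → no; 2× O (D1) → no; 4× C (D1) → no; 2× O (D2) → no; 1× Br (D1) → no.
That gives 7 matching atoms.

7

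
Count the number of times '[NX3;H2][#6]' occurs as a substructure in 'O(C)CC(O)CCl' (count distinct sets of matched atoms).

0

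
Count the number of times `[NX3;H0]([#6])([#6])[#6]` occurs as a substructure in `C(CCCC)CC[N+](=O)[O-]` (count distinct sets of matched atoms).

[NX3;H0]([#6])([#6])[#6] is the SMARTS for a tertiary amine: a trivalent nitrogen with no H, bonded to three carbons.
No fragment in the molecule satisfies every constraint, giving 0 matches.

0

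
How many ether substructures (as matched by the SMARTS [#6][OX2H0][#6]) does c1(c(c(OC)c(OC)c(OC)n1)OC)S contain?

[#6][OX2H0][#6] is the SMARTS for an ether: an aliphatic oxygen bridging two carbons with no H on the oxygen.
The molecule carries 4 separate instances of a methoxy ether (-OCH3) meeting every constraint; each maps to a distinct set of atoms, giving 4 matches.

4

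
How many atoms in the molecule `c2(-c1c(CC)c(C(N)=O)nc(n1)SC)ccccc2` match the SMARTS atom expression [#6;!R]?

4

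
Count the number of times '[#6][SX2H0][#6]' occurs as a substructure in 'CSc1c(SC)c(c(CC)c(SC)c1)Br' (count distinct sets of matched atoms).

3

[#6][SX2H0][#6] is the SMARTS for a thioether: an aliphatic sulfur bridging two carbons with no H on the sulfur.
The molecule carries 3 separate instances of a methylthio ether (-SCH3) meeting every constraint; each maps to a distinct set of atoms, giving 3 matches.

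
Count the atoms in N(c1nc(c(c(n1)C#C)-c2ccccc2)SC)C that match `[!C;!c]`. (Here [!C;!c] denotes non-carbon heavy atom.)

The query [!C;!c] means: neither aliphatic nor aromatic carbon — same as [!#6].
Check the 18 heavy atoms by environment: 2× n (aromatic) → match; 10× c (aromatic) → no; 1× S → match; 4× C → no; 1× N → match.
Summing the matching environments: 2 + 1 + 1 = 4 matching atoms.

4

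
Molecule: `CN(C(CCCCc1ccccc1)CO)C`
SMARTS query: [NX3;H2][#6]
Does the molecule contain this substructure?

No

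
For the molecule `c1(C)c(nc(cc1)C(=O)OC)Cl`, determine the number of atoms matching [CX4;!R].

2

The query [CX4;!R] means: aliphatic carbon with four total connections, not in a ring.
Check the 12 heavy atoms by environment: 1× n (aromatic, X2, in 6-ring) → no; 5× c (aromatic, X3, in 6-ring) → no; 2× C (X4, acyclic) → match; 1× C (X3, acyclic) → no; 1× O (X1, acyclic) → no; 1× O (X2, acyclic) → no; 1× Cl (X1, acyclic) → no.
That gives 2 matching atoms.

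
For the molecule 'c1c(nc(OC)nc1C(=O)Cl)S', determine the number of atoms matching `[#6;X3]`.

5

Check the 12 heavy atoms by environment: 2× n (aromatic, X2) → no; 4× c (aromatic, X3) → match; 1× S (X2) → no; 1× O (X2) → no; 1× C (X4) → no; 1× C (X3) → match; 1× O (X1) → no; 1× Cl (X1) → no.
Summing the matching environments: 4 + 1 = 5 matching atoms.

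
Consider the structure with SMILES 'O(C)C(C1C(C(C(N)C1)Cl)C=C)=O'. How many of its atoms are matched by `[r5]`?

5

The query [r5] means: r5 matches atoms in a five-membered ring.
Check the 13 heavy atoms by environment: 5× C (in 5-ring) → match; 1× Cl (acyclic) → no; 4× C (acyclic) → no; 2× O (acyclic) → no; 1× N (acyclic) → no.
That gives 5 matching atoms.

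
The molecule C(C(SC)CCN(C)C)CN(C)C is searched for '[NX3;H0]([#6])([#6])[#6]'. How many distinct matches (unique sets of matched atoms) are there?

2

[NX3;H0]([#6])([#6])[#6] is the SMARTS for a tertiary amine: a trivalent nitrogen with no H, bonded to three carbons.
The molecule carries 2 separate instances of a dimethylamino group (-N(CH3)2) meeting every constraint; each maps to a distinct set of atoms, giving 2 matches.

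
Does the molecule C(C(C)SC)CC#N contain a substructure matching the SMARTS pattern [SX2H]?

No

The pattern [SX2H] describes an aliphatic sulfur with two connections, one being H — a thiol.
The closest candidate here is a methylthio ether (-SCH3), but the sulfur has H0 (bonded to two carbons), not H1. No other fragment satisfies the full query, so there is no match.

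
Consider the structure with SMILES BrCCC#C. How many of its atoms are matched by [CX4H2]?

2

The query [CX4H2] means: sp3 carbon (X4) with exactly two hydrogens.
Check the 5 heavy atoms by environment: 2× C (H2, X4) → match; 1× C (H0, X2) → no; 1× C (H1, X2) → no; 1× Br (H0, X1) → no.
That gives 2 matching atoms.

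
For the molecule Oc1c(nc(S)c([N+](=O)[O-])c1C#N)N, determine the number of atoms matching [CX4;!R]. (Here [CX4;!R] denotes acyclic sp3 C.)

0

The query [CX4;!R] means: aliphatic carbon with four total connections, not in a ring.
Check the 14 heavy atoms by environment: 1× n (aromatic, X2, in 6-ring) → no; 5× c (aromatic, X3, in 6-ring) → no; 1× N (charge +1, X3, acyclic) → no; 1× O (charge -1, X1, acyclic) → no; 1× O (X1, acyclic) → no; 1× O (X2, acyclic) → no; 1× S (X2, acyclic) → no; 1× N (X3, acyclic) → no; 1× C (X2, acyclic) → no; 1× N (X1, acyclic) → no.
No environment satisfies the query, so 0 matching atoms.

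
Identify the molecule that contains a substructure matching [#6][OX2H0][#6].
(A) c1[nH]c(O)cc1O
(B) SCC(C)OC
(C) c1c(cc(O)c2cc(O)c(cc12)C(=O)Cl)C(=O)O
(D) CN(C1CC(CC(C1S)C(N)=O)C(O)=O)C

B

[#6][OX2H0][#6] describes an aliphatic oxygen bridging two carbons with no H on the oxygen (an ether).
(A) has a hydroxyl group (-OH) but the oxygen has H1, not H0 bridging two carbons.
(B) contains a methoxy ether (-OCH3), which satisfies every atom and bond constraint.
(C) has a carboxylic acid group (-C(=O)OH) but the -OH oxygen has H1; the =O is OX1, not OX2.
(D) has a carboxylic acid group (-C(=O)OH) but the -OH oxygen has H1; the =O is OX1, not OX2.
So the answer is (B).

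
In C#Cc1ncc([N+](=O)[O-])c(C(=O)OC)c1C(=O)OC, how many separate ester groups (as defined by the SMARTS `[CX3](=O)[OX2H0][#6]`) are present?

2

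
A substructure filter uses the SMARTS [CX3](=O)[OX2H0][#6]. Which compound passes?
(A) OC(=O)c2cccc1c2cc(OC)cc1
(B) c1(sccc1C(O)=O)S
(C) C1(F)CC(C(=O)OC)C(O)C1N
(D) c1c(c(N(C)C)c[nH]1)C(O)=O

C

[CX3](=O)[OX2H0][#6] describes a carbonyl carbon bonded to an oxygen that is itself bonded to carbon (no H on that O) (an ester).
(A) has a carboxylic acid group (-C(=O)OH) but the singly-bonded O carries H (OX2H1, not H0).
(B) has a carboxylic acid group (-C(=O)OH) but the singly-bonded O carries H (OX2H1, not H0).
(C) contains a methyl-ester group (-C(=O)OCH3), which satisfies every atom and bond constraint.
(D) has a carboxylic acid group (-C(=O)OH) but the singly-bonded O carries H (OX2H1, not H0).
So the answer is (C).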